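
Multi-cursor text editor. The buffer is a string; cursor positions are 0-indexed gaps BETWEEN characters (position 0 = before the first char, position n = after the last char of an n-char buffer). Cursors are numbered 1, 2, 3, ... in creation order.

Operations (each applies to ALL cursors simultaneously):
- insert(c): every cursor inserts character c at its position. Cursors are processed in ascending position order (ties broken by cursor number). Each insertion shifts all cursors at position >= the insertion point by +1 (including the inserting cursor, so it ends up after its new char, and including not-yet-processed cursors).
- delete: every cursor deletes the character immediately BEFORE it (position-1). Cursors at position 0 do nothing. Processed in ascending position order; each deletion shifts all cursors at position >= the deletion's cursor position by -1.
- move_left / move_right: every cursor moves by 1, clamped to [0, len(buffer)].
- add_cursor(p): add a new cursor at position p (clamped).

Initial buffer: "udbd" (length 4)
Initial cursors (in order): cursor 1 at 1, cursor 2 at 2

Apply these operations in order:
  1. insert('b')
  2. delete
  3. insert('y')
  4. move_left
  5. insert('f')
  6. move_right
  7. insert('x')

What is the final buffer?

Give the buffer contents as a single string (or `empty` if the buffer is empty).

After op 1 (insert('b')): buffer="ubdbbd" (len 6), cursors c1@2 c2@4, authorship .1.2..
After op 2 (delete): buffer="udbd" (len 4), cursors c1@1 c2@2, authorship ....
After op 3 (insert('y')): buffer="uydybd" (len 6), cursors c1@2 c2@4, authorship .1.2..
After op 4 (move_left): buffer="uydybd" (len 6), cursors c1@1 c2@3, authorship .1.2..
After op 5 (insert('f')): buffer="ufydfybd" (len 8), cursors c1@2 c2@5, authorship .11.22..
After op 6 (move_right): buffer="ufydfybd" (len 8), cursors c1@3 c2@6, authorship .11.22..
After op 7 (insert('x')): buffer="ufyxdfyxbd" (len 10), cursors c1@4 c2@8, authorship .111.222..

Answer: ufyxdfyxbd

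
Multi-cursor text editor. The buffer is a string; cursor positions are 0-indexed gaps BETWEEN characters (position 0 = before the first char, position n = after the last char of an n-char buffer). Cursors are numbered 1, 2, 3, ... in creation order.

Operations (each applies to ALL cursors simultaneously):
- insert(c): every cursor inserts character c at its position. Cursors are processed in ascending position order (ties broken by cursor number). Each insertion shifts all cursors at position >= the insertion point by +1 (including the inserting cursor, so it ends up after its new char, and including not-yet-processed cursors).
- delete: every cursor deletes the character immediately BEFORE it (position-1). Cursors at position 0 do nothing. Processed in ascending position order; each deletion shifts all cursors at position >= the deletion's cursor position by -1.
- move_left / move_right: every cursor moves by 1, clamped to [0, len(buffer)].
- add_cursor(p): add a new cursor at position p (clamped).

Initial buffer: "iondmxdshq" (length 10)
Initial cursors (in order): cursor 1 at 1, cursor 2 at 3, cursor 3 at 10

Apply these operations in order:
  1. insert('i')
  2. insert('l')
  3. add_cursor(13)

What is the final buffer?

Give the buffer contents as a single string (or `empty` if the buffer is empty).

After op 1 (insert('i')): buffer="iionidmxdshqi" (len 13), cursors c1@2 c2@5 c3@13, authorship .1..2.......3
After op 2 (insert('l')): buffer="iilonildmxdshqil" (len 16), cursors c1@3 c2@7 c3@16, authorship .11..22.......33
After op 3 (add_cursor(13)): buffer="iilonildmxdshqil" (len 16), cursors c1@3 c2@7 c4@13 c3@16, authorship .11..22.......33

Answer: iilonildmxdshqil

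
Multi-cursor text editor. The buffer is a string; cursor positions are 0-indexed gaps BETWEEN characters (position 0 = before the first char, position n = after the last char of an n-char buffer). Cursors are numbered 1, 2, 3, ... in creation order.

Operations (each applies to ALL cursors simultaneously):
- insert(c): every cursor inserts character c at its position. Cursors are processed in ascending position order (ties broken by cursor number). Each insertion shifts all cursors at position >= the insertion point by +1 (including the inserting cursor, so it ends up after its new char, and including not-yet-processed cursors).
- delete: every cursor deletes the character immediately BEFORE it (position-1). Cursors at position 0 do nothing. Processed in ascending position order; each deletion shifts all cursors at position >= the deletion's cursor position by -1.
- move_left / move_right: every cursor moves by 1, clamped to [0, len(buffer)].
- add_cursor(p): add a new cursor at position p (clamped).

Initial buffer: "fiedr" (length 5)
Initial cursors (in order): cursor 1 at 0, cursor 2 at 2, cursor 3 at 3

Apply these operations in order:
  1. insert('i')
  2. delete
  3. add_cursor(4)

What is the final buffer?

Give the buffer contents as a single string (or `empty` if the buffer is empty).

After op 1 (insert('i')): buffer="ifiieidr" (len 8), cursors c1@1 c2@4 c3@6, authorship 1..2.3..
After op 2 (delete): buffer="fiedr" (len 5), cursors c1@0 c2@2 c3@3, authorship .....
After op 3 (add_cursor(4)): buffer="fiedr" (len 5), cursors c1@0 c2@2 c3@3 c4@4, authorship .....

Answer: fiedr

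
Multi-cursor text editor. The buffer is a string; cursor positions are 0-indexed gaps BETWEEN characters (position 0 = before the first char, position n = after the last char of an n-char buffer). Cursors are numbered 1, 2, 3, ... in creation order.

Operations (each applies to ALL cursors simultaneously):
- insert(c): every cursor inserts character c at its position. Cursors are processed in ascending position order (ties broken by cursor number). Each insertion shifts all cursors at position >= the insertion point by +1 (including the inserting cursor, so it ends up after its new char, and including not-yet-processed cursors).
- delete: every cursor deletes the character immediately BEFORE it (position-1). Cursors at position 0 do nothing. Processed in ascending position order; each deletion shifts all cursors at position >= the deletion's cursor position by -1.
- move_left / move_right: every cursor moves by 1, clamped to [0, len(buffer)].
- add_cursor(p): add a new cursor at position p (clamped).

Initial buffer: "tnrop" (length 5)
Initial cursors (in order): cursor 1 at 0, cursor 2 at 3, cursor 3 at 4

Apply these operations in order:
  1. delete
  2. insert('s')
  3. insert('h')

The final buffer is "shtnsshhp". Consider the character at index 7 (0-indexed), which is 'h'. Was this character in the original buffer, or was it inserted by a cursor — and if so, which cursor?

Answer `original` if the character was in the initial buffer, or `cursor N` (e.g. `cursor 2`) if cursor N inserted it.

After op 1 (delete): buffer="tnp" (len 3), cursors c1@0 c2@2 c3@2, authorship ...
After op 2 (insert('s')): buffer="stnssp" (len 6), cursors c1@1 c2@5 c3@5, authorship 1..23.
After op 3 (insert('h')): buffer="shtnsshhp" (len 9), cursors c1@2 c2@8 c3@8, authorship 11..2323.
Authorship (.=original, N=cursor N): 1 1 . . 2 3 2 3 .
Index 7: author = 3

Answer: cursor 3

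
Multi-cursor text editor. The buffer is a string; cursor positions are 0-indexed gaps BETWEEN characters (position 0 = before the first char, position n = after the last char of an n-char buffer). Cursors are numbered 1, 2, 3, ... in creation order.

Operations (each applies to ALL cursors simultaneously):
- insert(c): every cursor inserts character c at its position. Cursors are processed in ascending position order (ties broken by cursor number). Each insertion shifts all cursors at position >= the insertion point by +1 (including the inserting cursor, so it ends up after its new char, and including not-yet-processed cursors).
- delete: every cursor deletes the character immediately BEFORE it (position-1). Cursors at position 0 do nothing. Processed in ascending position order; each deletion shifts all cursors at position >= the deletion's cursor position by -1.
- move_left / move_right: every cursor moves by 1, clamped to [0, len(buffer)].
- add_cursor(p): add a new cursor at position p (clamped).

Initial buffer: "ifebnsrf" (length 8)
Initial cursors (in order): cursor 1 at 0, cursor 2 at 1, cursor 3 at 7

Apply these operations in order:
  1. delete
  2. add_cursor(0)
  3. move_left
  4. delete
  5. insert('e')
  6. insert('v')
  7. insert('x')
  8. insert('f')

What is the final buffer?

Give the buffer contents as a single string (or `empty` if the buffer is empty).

Answer: eeevvvxxxffffebevxfsf

Derivation:
After op 1 (delete): buffer="febnsf" (len 6), cursors c1@0 c2@0 c3@5, authorship ......
After op 2 (add_cursor(0)): buffer="febnsf" (len 6), cursors c1@0 c2@0 c4@0 c3@5, authorship ......
After op 3 (move_left): buffer="febnsf" (len 6), cursors c1@0 c2@0 c4@0 c3@4, authorship ......
After op 4 (delete): buffer="febsf" (len 5), cursors c1@0 c2@0 c4@0 c3@3, authorship .....
After op 5 (insert('e')): buffer="eeefebesf" (len 9), cursors c1@3 c2@3 c4@3 c3@7, authorship 124...3..
After op 6 (insert('v')): buffer="eeevvvfebevsf" (len 13), cursors c1@6 c2@6 c4@6 c3@11, authorship 124124...33..
After op 7 (insert('x')): buffer="eeevvvxxxfebevxsf" (len 17), cursors c1@9 c2@9 c4@9 c3@15, authorship 124124124...333..
After op 8 (insert('f')): buffer="eeevvvxxxffffebevxfsf" (len 21), cursors c1@12 c2@12 c4@12 c3@19, authorship 124124124124...3333..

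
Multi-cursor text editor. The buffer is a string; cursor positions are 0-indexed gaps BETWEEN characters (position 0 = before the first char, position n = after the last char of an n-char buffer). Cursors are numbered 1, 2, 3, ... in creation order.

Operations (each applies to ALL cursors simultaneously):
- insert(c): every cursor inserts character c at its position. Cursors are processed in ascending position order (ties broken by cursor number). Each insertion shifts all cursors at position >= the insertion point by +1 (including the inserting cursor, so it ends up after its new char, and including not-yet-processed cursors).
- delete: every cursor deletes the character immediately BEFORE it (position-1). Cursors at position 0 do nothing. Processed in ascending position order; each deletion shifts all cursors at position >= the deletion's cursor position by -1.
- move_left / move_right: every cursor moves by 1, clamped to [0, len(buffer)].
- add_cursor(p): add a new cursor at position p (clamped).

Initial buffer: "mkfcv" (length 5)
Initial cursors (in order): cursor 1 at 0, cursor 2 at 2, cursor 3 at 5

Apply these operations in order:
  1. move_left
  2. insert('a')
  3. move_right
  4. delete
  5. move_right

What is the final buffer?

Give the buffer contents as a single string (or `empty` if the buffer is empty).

After op 1 (move_left): buffer="mkfcv" (len 5), cursors c1@0 c2@1 c3@4, authorship .....
After op 2 (insert('a')): buffer="amakfcav" (len 8), cursors c1@1 c2@3 c3@7, authorship 1.2...3.
After op 3 (move_right): buffer="amakfcav" (len 8), cursors c1@2 c2@4 c3@8, authorship 1.2...3.
After op 4 (delete): buffer="aafca" (len 5), cursors c1@1 c2@2 c3@5, authorship 12..3
After op 5 (move_right): buffer="aafca" (len 5), cursors c1@2 c2@3 c3@5, authorship 12..3

Answer: aafca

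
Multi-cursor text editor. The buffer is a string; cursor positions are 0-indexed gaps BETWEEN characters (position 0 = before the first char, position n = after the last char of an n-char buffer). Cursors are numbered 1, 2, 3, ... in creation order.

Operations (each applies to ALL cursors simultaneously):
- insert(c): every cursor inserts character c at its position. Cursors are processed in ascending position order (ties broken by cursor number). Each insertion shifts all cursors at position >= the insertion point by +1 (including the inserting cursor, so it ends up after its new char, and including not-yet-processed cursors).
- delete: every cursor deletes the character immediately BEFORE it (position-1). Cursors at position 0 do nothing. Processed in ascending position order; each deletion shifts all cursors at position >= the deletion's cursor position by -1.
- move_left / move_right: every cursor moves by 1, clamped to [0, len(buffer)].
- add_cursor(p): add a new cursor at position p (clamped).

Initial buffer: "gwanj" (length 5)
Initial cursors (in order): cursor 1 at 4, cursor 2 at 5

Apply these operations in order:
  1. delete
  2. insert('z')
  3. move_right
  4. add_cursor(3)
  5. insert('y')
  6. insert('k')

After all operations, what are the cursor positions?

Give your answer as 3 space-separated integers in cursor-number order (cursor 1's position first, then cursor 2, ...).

Answer: 11 11 5

Derivation:
After op 1 (delete): buffer="gwa" (len 3), cursors c1@3 c2@3, authorship ...
After op 2 (insert('z')): buffer="gwazz" (len 5), cursors c1@5 c2@5, authorship ...12
After op 3 (move_right): buffer="gwazz" (len 5), cursors c1@5 c2@5, authorship ...12
After op 4 (add_cursor(3)): buffer="gwazz" (len 5), cursors c3@3 c1@5 c2@5, authorship ...12
After op 5 (insert('y')): buffer="gwayzzyy" (len 8), cursors c3@4 c1@8 c2@8, authorship ...31212
After op 6 (insert('k')): buffer="gwaykzzyykk" (len 11), cursors c3@5 c1@11 c2@11, authorship ...33121212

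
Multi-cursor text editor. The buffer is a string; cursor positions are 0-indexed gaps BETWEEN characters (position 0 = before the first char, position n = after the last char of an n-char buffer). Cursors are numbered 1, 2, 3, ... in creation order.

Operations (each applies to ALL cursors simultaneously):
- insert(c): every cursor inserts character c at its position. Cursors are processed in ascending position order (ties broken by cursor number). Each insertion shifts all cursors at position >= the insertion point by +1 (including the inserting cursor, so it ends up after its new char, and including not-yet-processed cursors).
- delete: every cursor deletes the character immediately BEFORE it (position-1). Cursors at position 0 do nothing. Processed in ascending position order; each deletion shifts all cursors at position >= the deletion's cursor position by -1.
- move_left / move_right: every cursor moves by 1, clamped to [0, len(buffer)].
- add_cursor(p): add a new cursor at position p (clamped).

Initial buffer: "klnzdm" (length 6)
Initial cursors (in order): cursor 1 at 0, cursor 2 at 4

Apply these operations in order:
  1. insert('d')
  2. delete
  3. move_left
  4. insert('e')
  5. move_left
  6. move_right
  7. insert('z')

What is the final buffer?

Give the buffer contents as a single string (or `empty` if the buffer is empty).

Answer: ezklnezzdm

Derivation:
After op 1 (insert('d')): buffer="dklnzddm" (len 8), cursors c1@1 c2@6, authorship 1....2..
After op 2 (delete): buffer="klnzdm" (len 6), cursors c1@0 c2@4, authorship ......
After op 3 (move_left): buffer="klnzdm" (len 6), cursors c1@0 c2@3, authorship ......
After op 4 (insert('e')): buffer="eklnezdm" (len 8), cursors c1@1 c2@5, authorship 1...2...
After op 5 (move_left): buffer="eklnezdm" (len 8), cursors c1@0 c2@4, authorship 1...2...
After op 6 (move_right): buffer="eklnezdm" (len 8), cursors c1@1 c2@5, authorship 1...2...
After op 7 (insert('z')): buffer="ezklnezzdm" (len 10), cursors c1@2 c2@7, authorship 11...22...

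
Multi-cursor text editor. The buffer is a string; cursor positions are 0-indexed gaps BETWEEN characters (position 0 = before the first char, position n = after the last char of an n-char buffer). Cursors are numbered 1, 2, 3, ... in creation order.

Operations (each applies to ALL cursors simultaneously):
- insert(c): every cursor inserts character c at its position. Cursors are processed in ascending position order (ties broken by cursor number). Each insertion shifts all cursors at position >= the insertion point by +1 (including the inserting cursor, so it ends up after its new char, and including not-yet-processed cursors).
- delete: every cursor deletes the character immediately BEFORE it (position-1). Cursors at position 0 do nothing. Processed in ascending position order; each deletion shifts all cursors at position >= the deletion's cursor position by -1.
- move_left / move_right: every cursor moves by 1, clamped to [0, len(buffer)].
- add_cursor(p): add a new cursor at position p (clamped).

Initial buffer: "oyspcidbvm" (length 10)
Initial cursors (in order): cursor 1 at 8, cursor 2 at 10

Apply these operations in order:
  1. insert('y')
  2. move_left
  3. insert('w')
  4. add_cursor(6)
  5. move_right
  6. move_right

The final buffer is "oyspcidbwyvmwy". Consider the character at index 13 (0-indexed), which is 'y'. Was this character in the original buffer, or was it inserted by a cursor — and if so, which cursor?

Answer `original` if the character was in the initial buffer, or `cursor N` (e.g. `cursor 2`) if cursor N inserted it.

After op 1 (insert('y')): buffer="oyspcidbyvmy" (len 12), cursors c1@9 c2@12, authorship ........1..2
After op 2 (move_left): buffer="oyspcidbyvmy" (len 12), cursors c1@8 c2@11, authorship ........1..2
After op 3 (insert('w')): buffer="oyspcidbwyvmwy" (len 14), cursors c1@9 c2@13, authorship ........11..22
After op 4 (add_cursor(6)): buffer="oyspcidbwyvmwy" (len 14), cursors c3@6 c1@9 c2@13, authorship ........11..22
After op 5 (move_right): buffer="oyspcidbwyvmwy" (len 14), cursors c3@7 c1@10 c2@14, authorship ........11..22
After op 6 (move_right): buffer="oyspcidbwyvmwy" (len 14), cursors c3@8 c1@11 c2@14, authorship ........11..22
Authorship (.=original, N=cursor N): . . . . . . . . 1 1 . . 2 2
Index 13: author = 2

Answer: cursor 2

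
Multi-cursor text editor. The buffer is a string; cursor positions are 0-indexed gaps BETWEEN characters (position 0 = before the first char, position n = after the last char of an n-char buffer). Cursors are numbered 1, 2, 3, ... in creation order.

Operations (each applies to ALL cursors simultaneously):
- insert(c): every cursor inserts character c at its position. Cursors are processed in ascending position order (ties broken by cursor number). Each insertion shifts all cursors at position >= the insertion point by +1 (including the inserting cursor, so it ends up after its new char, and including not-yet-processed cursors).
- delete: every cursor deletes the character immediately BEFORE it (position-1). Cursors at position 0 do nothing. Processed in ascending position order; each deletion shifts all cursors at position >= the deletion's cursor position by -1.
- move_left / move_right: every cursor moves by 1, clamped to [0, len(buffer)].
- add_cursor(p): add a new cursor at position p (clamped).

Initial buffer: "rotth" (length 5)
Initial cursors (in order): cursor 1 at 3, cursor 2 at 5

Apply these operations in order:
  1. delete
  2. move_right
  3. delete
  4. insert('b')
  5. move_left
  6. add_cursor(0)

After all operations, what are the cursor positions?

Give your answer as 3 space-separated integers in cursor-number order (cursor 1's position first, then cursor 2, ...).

After op 1 (delete): buffer="rot" (len 3), cursors c1@2 c2@3, authorship ...
After op 2 (move_right): buffer="rot" (len 3), cursors c1@3 c2@3, authorship ...
After op 3 (delete): buffer="r" (len 1), cursors c1@1 c2@1, authorship .
After op 4 (insert('b')): buffer="rbb" (len 3), cursors c1@3 c2@3, authorship .12
After op 5 (move_left): buffer="rbb" (len 3), cursors c1@2 c2@2, authorship .12
After op 6 (add_cursor(0)): buffer="rbb" (len 3), cursors c3@0 c1@2 c2@2, authorship .12

Answer: 2 2 0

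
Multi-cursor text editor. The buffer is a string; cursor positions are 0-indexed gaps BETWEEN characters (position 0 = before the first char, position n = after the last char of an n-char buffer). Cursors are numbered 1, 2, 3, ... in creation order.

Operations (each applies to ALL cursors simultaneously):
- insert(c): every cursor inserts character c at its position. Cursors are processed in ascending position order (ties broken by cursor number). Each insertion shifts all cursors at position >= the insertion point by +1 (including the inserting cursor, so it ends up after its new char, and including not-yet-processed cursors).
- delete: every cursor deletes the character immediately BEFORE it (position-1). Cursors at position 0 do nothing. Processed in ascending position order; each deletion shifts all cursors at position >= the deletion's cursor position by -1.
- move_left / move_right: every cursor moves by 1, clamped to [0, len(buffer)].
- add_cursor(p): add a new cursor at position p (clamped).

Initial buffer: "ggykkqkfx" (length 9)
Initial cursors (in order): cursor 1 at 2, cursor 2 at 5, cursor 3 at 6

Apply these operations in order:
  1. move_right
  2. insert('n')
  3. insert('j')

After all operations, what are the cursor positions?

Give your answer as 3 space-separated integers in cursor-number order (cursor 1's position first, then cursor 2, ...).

After op 1 (move_right): buffer="ggykkqkfx" (len 9), cursors c1@3 c2@6 c3@7, authorship .........
After op 2 (insert('n')): buffer="ggynkkqnknfx" (len 12), cursors c1@4 c2@8 c3@10, authorship ...1...2.3..
After op 3 (insert('j')): buffer="ggynjkkqnjknjfx" (len 15), cursors c1@5 c2@10 c3@13, authorship ...11...22.33..

Answer: 5 10 13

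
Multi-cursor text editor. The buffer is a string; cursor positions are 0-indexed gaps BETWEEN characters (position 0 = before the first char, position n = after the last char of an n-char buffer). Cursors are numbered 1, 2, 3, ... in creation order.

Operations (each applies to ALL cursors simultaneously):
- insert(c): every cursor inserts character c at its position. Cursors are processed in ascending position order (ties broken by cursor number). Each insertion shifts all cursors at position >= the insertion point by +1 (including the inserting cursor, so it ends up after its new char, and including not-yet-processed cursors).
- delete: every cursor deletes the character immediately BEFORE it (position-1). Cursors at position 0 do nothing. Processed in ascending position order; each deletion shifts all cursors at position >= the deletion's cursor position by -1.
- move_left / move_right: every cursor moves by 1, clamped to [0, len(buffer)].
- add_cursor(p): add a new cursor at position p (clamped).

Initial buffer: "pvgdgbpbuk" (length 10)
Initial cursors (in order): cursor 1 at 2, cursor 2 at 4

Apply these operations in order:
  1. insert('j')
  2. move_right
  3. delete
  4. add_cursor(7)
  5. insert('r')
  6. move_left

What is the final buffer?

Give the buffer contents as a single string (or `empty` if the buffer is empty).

After op 1 (insert('j')): buffer="pvjgdjgbpbuk" (len 12), cursors c1@3 c2@6, authorship ..1..2......
After op 2 (move_right): buffer="pvjgdjgbpbuk" (len 12), cursors c1@4 c2@7, authorship ..1..2......
After op 3 (delete): buffer="pvjdjbpbuk" (len 10), cursors c1@3 c2@5, authorship ..1.2.....
After op 4 (add_cursor(7)): buffer="pvjdjbpbuk" (len 10), cursors c1@3 c2@5 c3@7, authorship ..1.2.....
After op 5 (insert('r')): buffer="pvjrdjrbprbuk" (len 13), cursors c1@4 c2@7 c3@10, authorship ..11.22..3...
After op 6 (move_left): buffer="pvjrdjrbprbuk" (len 13), cursors c1@3 c2@6 c3@9, authorship ..11.22..3...

Answer: pvjrdjrbprbuk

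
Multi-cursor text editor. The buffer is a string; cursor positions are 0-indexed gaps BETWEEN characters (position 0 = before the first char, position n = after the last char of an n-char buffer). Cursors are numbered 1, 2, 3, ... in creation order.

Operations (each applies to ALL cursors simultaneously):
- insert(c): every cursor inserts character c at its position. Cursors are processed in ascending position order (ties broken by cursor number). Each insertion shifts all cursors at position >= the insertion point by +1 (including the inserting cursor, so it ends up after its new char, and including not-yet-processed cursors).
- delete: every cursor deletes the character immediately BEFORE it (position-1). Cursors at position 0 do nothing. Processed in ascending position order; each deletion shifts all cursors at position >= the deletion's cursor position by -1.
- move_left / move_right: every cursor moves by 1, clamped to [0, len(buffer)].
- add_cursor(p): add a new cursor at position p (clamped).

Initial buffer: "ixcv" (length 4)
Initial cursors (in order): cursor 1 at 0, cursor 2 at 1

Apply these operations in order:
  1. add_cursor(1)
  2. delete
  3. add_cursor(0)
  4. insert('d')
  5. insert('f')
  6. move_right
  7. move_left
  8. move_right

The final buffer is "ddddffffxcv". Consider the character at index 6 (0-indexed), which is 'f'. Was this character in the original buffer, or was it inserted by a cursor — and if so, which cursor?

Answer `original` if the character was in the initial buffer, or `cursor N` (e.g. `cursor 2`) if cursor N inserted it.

After op 1 (add_cursor(1)): buffer="ixcv" (len 4), cursors c1@0 c2@1 c3@1, authorship ....
After op 2 (delete): buffer="xcv" (len 3), cursors c1@0 c2@0 c3@0, authorship ...
After op 3 (add_cursor(0)): buffer="xcv" (len 3), cursors c1@0 c2@0 c3@0 c4@0, authorship ...
After op 4 (insert('d')): buffer="ddddxcv" (len 7), cursors c1@4 c2@4 c3@4 c4@4, authorship 1234...
After op 5 (insert('f')): buffer="ddddffffxcv" (len 11), cursors c1@8 c2@8 c3@8 c4@8, authorship 12341234...
After op 6 (move_right): buffer="ddddffffxcv" (len 11), cursors c1@9 c2@9 c3@9 c4@9, authorship 12341234...
After op 7 (move_left): buffer="ddddffffxcv" (len 11), cursors c1@8 c2@8 c3@8 c4@8, authorship 12341234...
After op 8 (move_right): buffer="ddddffffxcv" (len 11), cursors c1@9 c2@9 c3@9 c4@9, authorship 12341234...
Authorship (.=original, N=cursor N): 1 2 3 4 1 2 3 4 . . .
Index 6: author = 3

Answer: cursor 3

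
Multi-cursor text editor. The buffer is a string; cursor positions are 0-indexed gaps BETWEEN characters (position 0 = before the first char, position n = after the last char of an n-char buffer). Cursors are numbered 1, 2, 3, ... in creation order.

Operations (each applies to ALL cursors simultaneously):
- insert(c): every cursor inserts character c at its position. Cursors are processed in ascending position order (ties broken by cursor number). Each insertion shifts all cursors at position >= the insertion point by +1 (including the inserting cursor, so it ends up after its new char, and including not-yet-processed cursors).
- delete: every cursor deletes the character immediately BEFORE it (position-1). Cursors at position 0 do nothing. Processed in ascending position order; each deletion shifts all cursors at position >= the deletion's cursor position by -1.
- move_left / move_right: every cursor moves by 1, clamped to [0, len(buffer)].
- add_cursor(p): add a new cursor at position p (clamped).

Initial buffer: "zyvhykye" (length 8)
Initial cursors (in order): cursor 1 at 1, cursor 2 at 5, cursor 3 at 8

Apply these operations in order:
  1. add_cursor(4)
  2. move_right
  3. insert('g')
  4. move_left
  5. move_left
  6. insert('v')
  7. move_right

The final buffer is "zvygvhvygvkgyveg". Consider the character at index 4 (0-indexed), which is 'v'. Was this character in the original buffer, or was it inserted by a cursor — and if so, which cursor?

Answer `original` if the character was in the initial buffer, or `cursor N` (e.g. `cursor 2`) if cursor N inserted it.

After op 1 (add_cursor(4)): buffer="zyvhykye" (len 8), cursors c1@1 c4@4 c2@5 c3@8, authorship ........
After op 2 (move_right): buffer="zyvhykye" (len 8), cursors c1@2 c4@5 c2@6 c3@8, authorship ........
After op 3 (insert('g')): buffer="zygvhygkgyeg" (len 12), cursors c1@3 c4@7 c2@9 c3@12, authorship ..1...4.2..3
After op 4 (move_left): buffer="zygvhygkgyeg" (len 12), cursors c1@2 c4@6 c2@8 c3@11, authorship ..1...4.2..3
After op 5 (move_left): buffer="zygvhygkgyeg" (len 12), cursors c1@1 c4@5 c2@7 c3@10, authorship ..1...4.2..3
After op 6 (insert('v')): buffer="zvygvhvygvkgyveg" (len 16), cursors c1@2 c4@7 c2@10 c3@14, authorship .1.1..4.42.2.3.3
After op 7 (move_right): buffer="zvygvhvygvkgyveg" (len 16), cursors c1@3 c4@8 c2@11 c3@15, authorship .1.1..4.42.2.3.3
Authorship (.=original, N=cursor N): . 1 . 1 . . 4 . 4 2 . 2 . 3 . 3
Index 4: author = original

Answer: original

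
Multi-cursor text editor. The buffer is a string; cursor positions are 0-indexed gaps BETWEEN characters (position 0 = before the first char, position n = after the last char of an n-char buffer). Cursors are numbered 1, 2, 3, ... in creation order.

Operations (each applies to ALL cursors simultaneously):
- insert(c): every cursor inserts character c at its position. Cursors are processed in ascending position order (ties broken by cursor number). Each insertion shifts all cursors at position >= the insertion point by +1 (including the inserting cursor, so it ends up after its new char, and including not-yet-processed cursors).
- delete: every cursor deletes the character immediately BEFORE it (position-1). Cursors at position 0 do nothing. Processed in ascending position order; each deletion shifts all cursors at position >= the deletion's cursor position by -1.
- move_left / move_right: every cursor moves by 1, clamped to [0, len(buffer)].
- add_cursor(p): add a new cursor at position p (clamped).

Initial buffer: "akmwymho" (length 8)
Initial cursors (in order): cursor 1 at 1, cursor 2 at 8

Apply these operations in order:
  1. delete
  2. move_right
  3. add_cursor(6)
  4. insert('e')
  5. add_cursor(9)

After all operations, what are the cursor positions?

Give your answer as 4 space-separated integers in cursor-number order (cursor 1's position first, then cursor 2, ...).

Answer: 2 9 9 9

Derivation:
After op 1 (delete): buffer="kmwymh" (len 6), cursors c1@0 c2@6, authorship ......
After op 2 (move_right): buffer="kmwymh" (len 6), cursors c1@1 c2@6, authorship ......
After op 3 (add_cursor(6)): buffer="kmwymh" (len 6), cursors c1@1 c2@6 c3@6, authorship ......
After op 4 (insert('e')): buffer="kemwymhee" (len 9), cursors c1@2 c2@9 c3@9, authorship .1.....23
After op 5 (add_cursor(9)): buffer="kemwymhee" (len 9), cursors c1@2 c2@9 c3@9 c4@9, authorship .1.....23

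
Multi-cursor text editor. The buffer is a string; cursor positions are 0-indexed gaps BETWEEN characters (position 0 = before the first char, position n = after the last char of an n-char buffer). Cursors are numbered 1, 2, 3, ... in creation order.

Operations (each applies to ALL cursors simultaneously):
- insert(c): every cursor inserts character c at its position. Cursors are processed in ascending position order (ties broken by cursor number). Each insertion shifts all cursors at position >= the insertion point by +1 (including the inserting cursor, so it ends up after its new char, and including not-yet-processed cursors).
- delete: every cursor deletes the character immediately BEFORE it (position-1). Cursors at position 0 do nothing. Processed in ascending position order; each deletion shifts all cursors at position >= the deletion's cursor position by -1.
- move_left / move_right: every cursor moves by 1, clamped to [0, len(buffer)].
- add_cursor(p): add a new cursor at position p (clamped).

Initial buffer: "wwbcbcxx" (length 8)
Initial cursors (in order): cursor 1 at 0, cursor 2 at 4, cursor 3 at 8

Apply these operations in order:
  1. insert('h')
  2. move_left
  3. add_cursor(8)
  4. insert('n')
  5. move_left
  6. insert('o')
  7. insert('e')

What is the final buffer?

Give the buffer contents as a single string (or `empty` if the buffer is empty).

Answer: oenhwwbcoenhbcoenxxoenh

Derivation:
After op 1 (insert('h')): buffer="hwwbchbcxxh" (len 11), cursors c1@1 c2@6 c3@11, authorship 1....2....3
After op 2 (move_left): buffer="hwwbchbcxxh" (len 11), cursors c1@0 c2@5 c3@10, authorship 1....2....3
After op 3 (add_cursor(8)): buffer="hwwbchbcxxh" (len 11), cursors c1@0 c2@5 c4@8 c3@10, authorship 1....2....3
After op 4 (insert('n')): buffer="nhwwbcnhbcnxxnh" (len 15), cursors c1@1 c2@7 c4@11 c3@14, authorship 11....22..4..33
After op 5 (move_left): buffer="nhwwbcnhbcnxxnh" (len 15), cursors c1@0 c2@6 c4@10 c3@13, authorship 11....22..4..33
After op 6 (insert('o')): buffer="onhwwbconhbconxxonh" (len 19), cursors c1@1 c2@8 c4@13 c3@17, authorship 111....222..44..333
After op 7 (insert('e')): buffer="oenhwwbcoenhbcoenxxoenh" (len 23), cursors c1@2 c2@10 c4@16 c3@21, authorship 1111....2222..444..3333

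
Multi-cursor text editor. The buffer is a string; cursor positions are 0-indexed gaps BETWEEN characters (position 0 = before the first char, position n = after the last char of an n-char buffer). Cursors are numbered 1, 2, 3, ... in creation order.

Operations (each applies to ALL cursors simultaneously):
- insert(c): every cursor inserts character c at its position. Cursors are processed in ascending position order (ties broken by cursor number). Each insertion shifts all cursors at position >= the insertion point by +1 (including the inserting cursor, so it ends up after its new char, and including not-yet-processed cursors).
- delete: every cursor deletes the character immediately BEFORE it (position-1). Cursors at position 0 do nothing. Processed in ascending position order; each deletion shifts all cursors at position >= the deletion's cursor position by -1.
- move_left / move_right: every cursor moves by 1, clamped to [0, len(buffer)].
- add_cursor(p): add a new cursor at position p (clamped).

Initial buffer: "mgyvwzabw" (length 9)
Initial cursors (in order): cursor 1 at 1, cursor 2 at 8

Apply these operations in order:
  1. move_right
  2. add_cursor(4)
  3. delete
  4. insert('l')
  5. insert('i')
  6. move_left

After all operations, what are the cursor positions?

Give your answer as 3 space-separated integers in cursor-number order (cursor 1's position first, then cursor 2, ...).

Answer: 2 11 5

Derivation:
After op 1 (move_right): buffer="mgyvwzabw" (len 9), cursors c1@2 c2@9, authorship .........
After op 2 (add_cursor(4)): buffer="mgyvwzabw" (len 9), cursors c1@2 c3@4 c2@9, authorship .........
After op 3 (delete): buffer="mywzab" (len 6), cursors c1@1 c3@2 c2@6, authorship ......
After op 4 (insert('l')): buffer="mlylwzabl" (len 9), cursors c1@2 c3@4 c2@9, authorship .1.3....2
After op 5 (insert('i')): buffer="mliyliwzabli" (len 12), cursors c1@3 c3@6 c2@12, authorship .11.33....22
After op 6 (move_left): buffer="mliyliwzabli" (len 12), cursors c1@2 c3@5 c2@11, authorship .11.33....22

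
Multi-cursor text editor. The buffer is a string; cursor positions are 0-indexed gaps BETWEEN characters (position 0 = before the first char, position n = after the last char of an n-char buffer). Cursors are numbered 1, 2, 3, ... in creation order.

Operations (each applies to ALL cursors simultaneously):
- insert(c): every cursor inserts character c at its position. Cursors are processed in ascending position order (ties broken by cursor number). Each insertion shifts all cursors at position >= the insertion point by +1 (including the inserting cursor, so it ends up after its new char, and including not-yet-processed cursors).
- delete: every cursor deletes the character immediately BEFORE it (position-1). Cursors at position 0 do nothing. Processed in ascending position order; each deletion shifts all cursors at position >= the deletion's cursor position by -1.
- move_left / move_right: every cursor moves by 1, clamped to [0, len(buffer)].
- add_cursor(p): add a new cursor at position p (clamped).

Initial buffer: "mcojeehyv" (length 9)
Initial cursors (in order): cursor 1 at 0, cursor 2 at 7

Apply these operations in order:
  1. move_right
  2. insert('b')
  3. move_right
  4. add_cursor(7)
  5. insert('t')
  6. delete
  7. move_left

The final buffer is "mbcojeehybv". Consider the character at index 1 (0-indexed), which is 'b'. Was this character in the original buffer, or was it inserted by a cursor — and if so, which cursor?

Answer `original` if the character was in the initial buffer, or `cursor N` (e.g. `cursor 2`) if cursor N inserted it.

Answer: cursor 1

Derivation:
After op 1 (move_right): buffer="mcojeehyv" (len 9), cursors c1@1 c2@8, authorship .........
After op 2 (insert('b')): buffer="mbcojeehybv" (len 11), cursors c1@2 c2@10, authorship .1.......2.
After op 3 (move_right): buffer="mbcojeehybv" (len 11), cursors c1@3 c2@11, authorship .1.......2.
After op 4 (add_cursor(7)): buffer="mbcojeehybv" (len 11), cursors c1@3 c3@7 c2@11, authorship .1.......2.
After op 5 (insert('t')): buffer="mbctojeethybvt" (len 14), cursors c1@4 c3@9 c2@14, authorship .1.1....3..2.2
After op 6 (delete): buffer="mbcojeehybv" (len 11), cursors c1@3 c3@7 c2@11, authorship .1.......2.
After op 7 (move_left): buffer="mbcojeehybv" (len 11), cursors c1@2 c3@6 c2@10, authorship .1.......2.
Authorship (.=original, N=cursor N): . 1 . . . . . . . 2 .
Index 1: author = 1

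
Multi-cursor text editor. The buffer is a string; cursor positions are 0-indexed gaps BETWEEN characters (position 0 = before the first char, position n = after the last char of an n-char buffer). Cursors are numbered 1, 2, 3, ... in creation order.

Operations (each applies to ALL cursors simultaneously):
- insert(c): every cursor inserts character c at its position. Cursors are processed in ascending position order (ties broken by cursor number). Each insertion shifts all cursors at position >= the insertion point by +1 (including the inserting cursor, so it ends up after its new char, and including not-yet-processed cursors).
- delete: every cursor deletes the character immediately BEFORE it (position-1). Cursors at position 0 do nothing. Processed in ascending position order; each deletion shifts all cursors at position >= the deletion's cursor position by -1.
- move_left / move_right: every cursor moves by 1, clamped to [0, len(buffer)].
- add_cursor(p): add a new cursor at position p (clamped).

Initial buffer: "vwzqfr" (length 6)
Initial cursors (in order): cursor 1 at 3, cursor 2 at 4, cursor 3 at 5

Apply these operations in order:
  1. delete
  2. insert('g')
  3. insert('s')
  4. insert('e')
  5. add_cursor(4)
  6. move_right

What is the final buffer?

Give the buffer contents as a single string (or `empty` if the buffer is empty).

After op 1 (delete): buffer="vwr" (len 3), cursors c1@2 c2@2 c3@2, authorship ...
After op 2 (insert('g')): buffer="vwgggr" (len 6), cursors c1@5 c2@5 c3@5, authorship ..123.
After op 3 (insert('s')): buffer="vwgggsssr" (len 9), cursors c1@8 c2@8 c3@8, authorship ..123123.
After op 4 (insert('e')): buffer="vwgggssseeer" (len 12), cursors c1@11 c2@11 c3@11, authorship ..123123123.
After op 5 (add_cursor(4)): buffer="vwgggssseeer" (len 12), cursors c4@4 c1@11 c2@11 c3@11, authorship ..123123123.
After op 6 (move_right): buffer="vwgggssseeer" (len 12), cursors c4@5 c1@12 c2@12 c3@12, authorship ..123123123.

Answer: vwgggssseeer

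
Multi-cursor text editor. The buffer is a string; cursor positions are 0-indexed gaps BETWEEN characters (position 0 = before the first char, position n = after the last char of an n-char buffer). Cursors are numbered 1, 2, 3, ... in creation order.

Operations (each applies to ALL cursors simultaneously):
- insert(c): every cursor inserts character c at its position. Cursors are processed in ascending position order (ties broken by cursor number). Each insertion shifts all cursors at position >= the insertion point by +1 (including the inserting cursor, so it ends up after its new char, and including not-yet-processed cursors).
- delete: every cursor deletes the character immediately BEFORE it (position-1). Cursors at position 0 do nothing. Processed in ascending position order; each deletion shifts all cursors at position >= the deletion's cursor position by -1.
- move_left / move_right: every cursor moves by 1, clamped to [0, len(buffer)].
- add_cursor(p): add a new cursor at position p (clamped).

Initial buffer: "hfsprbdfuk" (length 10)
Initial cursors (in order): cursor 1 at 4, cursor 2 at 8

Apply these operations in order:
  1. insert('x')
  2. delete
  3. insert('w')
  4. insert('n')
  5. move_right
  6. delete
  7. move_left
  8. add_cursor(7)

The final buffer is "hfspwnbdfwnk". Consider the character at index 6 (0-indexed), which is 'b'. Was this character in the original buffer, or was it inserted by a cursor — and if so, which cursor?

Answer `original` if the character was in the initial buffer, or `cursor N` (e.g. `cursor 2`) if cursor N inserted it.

Answer: original

Derivation:
After op 1 (insert('x')): buffer="hfspxrbdfxuk" (len 12), cursors c1@5 c2@10, authorship ....1....2..
After op 2 (delete): buffer="hfsprbdfuk" (len 10), cursors c1@4 c2@8, authorship ..........
After op 3 (insert('w')): buffer="hfspwrbdfwuk" (len 12), cursors c1@5 c2@10, authorship ....1....2..
After op 4 (insert('n')): buffer="hfspwnrbdfwnuk" (len 14), cursors c1@6 c2@12, authorship ....11....22..
After op 5 (move_right): buffer="hfspwnrbdfwnuk" (len 14), cursors c1@7 c2@13, authorship ....11....22..
After op 6 (delete): buffer="hfspwnbdfwnk" (len 12), cursors c1@6 c2@11, authorship ....11...22.
After op 7 (move_left): buffer="hfspwnbdfwnk" (len 12), cursors c1@5 c2@10, authorship ....11...22.
After op 8 (add_cursor(7)): buffer="hfspwnbdfwnk" (len 12), cursors c1@5 c3@7 c2@10, authorship ....11...22.
Authorship (.=original, N=cursor N): . . . . 1 1 . . . 2 2 .
Index 6: author = original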